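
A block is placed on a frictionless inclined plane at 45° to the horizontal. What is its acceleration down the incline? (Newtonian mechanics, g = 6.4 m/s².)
a = g sin(θ) = 6.4 × sin(45°) = 6.4 × 0.7071 = 4.53 m/s²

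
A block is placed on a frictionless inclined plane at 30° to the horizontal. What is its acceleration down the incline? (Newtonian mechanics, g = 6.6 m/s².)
a = g sin(θ) = 6.6 × sin(30°) = 6.6 × 0.5 = 3.3 m/s²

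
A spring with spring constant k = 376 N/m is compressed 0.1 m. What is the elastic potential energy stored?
PE = ½kx² = ½×376×0.1² = 1.88 J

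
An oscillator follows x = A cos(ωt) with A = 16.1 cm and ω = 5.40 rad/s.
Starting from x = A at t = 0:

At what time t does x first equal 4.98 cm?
cos(ωt) = x/A = 4.98/16.1 = 0.3093
ωt = arccos(0.3093) = 1.256 rad
t = 1.256/5.4 = 0.2327 s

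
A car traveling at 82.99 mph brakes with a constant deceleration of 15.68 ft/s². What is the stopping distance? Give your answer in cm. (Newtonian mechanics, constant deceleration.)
d = v₀² / (2a) (with unit conversion) = 14400.0 cm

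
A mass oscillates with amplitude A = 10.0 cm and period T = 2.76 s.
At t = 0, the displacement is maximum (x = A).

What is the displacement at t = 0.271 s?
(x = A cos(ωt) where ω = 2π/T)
ω = 2π/T = 2π/2.76 = 2.277 rad/s
x = A cos(ωt) = 10.0×cos(2.277×0.271) = 8.157 cm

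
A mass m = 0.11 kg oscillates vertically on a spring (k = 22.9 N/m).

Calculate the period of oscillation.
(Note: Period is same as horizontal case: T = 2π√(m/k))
T = 2π√(m/k) = 2π√(0.11/22.9) = 0.4355 s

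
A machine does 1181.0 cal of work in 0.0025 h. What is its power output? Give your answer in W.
P = W/t = 4941 J / 9 s = 549 W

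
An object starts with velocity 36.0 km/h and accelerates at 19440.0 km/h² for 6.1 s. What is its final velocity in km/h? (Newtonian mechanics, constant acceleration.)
v = v₀ + at (with unit conversion) = 68.94 km/h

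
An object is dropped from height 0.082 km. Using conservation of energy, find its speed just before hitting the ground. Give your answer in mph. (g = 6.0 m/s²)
mgh = ½mv² → v = √(2gh) = √(2×6.0×82) = 31.37 m/s = 70.17 mph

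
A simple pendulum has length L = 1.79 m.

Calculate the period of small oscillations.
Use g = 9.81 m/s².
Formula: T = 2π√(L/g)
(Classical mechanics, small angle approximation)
T = 2π√(L/g) = 2π√(1.79/9.81) = 2.684 s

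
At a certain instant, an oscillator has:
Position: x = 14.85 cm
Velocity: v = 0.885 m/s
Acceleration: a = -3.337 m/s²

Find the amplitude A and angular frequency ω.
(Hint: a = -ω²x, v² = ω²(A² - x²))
a = −ω²x → ω = √(|a|/x) = √(3.337/0.1485) = 4.74 rad/s
v² = ω²(A² − x²) → A = √(x² + v²/ω²) = √(0.1485² + 0.885²/4.74²) = 0.2386 m = 23.86 cm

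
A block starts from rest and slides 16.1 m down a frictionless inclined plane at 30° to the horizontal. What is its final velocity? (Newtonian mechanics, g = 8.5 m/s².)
a = g sin(θ) = 8.5 × sin(30°) = 4.25 m/s²
v = √(2ad) = √(2 × 4.25 × 16.1) = 11.7 m/s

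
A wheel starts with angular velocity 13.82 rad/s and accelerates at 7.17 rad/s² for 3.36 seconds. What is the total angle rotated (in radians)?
θ = ω₀t + ½αt² = 13.82×3.36 + ½×7.17×3.36² = 86.91 rad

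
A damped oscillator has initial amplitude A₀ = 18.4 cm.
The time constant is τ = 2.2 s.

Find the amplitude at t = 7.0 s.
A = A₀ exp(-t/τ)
A = A₀ exp(−t/τ) = 18.4×exp(−7.0/2.2) = 0.7638 cm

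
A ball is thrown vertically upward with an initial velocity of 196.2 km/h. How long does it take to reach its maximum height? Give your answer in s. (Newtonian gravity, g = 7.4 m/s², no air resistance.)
t_up = v₀/g (with unit conversion) = 7.365 s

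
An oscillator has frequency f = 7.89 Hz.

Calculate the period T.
T = 1/f = 1/7.89 = 0.1267 s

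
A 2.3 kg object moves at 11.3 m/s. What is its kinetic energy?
KE = ½mv² = ½×2.3×11.3² = 146.8435 J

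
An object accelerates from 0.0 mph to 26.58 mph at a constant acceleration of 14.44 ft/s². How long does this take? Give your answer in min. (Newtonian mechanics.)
t = (v - v₀)/a (with unit conversion) = 0.045 min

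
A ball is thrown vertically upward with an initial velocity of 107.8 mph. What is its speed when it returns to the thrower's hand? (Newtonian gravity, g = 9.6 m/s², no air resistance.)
By conservation of energy, the ball returns at the same speed = 107.8 mph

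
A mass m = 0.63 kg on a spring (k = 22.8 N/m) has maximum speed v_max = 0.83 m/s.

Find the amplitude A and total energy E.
½mv²_max = ½kA² → A = v_max√(m/k) = 0.83×√(0.63/22.8) = 0.138 m = 13.8 cm
E = ½mv²_max = ½×0.63×0.83² = 0.217 J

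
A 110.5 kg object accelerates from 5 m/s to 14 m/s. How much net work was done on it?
W_net = ΔKE = ½m(v₂² − v₁²) = ½×110.5×(14² − 5²) = 9447.75 J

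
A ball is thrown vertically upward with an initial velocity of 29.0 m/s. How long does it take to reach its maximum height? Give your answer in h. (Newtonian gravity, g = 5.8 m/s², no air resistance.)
t_up = v₀/g (with unit conversion) = 0.001389 h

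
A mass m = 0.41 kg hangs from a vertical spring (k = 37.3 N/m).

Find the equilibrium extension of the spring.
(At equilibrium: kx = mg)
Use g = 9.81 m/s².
x_eq = mg/k = 0.41×9.81/37.3 = 0.1078 m = 10.78 cm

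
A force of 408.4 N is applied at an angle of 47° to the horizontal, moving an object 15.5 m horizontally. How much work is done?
W = Fd cosθ = 408.4×15.5×cos(47°) = 4317.2 J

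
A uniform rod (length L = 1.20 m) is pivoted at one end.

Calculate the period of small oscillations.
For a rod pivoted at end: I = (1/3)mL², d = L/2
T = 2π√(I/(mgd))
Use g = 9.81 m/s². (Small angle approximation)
I/m = (1/3)L² = 0.48 m²; d = L/2 = 0.6 m
T = 2π√(I/(mgd)) = 2π√(0.48/(9.81×0.6)) = 1.794 s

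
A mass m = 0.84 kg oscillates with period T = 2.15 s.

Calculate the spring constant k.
T = 2π√(m/k) → k = m(2π/T)² = 0.84×(2π/2.15)² = 7.174 N/m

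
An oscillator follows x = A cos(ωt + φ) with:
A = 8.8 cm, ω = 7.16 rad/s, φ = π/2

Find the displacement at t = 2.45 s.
x = A cos(ωt + φ) = 8.8×cos(7.16×2.45 + π/2) = 8.497 cm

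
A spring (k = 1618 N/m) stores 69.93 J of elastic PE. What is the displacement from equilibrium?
PE = ½kx² → x = √(2PE/k) = √(2×69.93/1618) = 0.294 m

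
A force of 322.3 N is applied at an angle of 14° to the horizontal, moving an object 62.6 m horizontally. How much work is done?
W = Fd cosθ = 322.3×62.6×cos(14°) = 19577.0 J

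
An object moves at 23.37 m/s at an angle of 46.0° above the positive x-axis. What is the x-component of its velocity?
vₓ = v cos(θ) = 23.37 × cos(46.0°) = 16.23 m/s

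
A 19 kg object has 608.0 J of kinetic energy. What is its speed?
KE = ½mv² → v = √(2KE/m) = √(2×608.0/19) = 8.0 m/s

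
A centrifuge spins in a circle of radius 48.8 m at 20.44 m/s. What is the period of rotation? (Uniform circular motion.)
T = 2πr/v = 2π×48.8/20.44 = 15.0 s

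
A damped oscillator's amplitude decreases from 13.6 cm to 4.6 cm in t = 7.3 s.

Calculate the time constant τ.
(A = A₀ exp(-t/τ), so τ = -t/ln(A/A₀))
A/A₀ = 4.6/13.6 = 0.3382; ln(A/A₀) = -1.084
τ = −t/ln(A/A₀) = −7.3/-1.084 = 6.734 s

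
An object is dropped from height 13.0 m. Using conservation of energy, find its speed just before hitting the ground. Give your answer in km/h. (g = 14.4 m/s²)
mgh = ½mv² → v = √(2gh) = √(2×14.4×13) = 19.35 m/s = 69.66 km/h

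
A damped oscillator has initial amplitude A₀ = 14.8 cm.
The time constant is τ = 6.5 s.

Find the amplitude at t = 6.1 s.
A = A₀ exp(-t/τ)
A = A₀ exp(−t/τ) = 14.8×exp(−6.1/6.5) = 5.79 cm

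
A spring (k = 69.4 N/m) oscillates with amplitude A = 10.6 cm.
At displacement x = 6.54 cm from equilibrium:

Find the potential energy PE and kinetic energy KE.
E_total = ½kA² = ½×69.4×(0.106)² = 0.3899 J
PE = ½kx² = ½×69.4×(0.0654)² = 0.1484 J
KE = E_total − PE = 0.2415 J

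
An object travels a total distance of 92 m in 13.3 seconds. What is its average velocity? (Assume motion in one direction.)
v_avg = Δd / Δt = 92 / 13.3 = 6.92 m/s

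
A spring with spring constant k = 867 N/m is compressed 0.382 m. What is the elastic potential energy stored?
PE = ½kx² = ½×867×0.382² = 63.26 J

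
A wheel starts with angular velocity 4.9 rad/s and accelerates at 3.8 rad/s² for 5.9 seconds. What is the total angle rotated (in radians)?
θ = ω₀t + ½αt² = 4.9×5.9 + ½×3.8×5.9² = 95.05 rad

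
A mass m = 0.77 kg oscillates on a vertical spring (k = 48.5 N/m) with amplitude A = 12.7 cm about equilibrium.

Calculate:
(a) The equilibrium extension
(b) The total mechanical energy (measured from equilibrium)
x_eq = mg/k = 0.77×9.81/48.5 = 0.1557 m = 15.57 cm
E = ½kA² = ½×48.5×(0.127)² = 0.3911 J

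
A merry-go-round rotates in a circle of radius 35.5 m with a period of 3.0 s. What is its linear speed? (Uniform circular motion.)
v = 2πr/T = 2π×35.5/3.0 = 74.35 m/s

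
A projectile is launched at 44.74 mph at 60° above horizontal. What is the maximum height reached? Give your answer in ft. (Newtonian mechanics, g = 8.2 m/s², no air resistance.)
H = v₀²sin²(θ)/(2g) (with unit conversion) = 60.02 ft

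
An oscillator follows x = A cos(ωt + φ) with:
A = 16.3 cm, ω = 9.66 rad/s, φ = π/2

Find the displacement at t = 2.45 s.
x = A cos(ωt + φ) = 16.3×cos(9.66×2.45 + π/2) = 16.21 cm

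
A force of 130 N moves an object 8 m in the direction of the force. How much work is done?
W = Fd = 130×8 = 1040.0 J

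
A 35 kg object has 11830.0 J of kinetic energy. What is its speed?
KE = ½mv² → v = √(2KE/m) = √(2×11830.0/35) = 26.0 m/s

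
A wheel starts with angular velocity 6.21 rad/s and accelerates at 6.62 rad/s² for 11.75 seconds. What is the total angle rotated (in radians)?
θ = ω₀t + ½αt² = 6.21×11.75 + ½×6.62×11.75² = 529.95 rad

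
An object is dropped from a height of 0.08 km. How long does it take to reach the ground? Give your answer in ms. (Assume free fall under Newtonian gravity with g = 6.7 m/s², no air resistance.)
t = √(2h/g) (with unit conversion) = 4887.0 ms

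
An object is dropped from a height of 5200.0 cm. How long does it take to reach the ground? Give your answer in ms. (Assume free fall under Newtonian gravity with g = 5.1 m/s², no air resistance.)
t = √(2h/g) (with unit conversion) = 4516.0 ms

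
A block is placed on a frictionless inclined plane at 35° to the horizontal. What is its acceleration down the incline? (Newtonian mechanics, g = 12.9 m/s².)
a = g sin(θ) = 12.9 × sin(35°) = 12.9 × 0.5736 = 7.4 m/s²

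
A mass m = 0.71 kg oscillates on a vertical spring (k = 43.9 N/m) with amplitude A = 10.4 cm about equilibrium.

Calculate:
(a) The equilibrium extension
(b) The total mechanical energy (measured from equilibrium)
x_eq = mg/k = 0.71×9.81/43.9 = 0.1587 m = 15.87 cm
E = ½kA² = ½×43.9×(0.104)² = 0.2374 J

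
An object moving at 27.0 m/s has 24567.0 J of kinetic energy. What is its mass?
KE = ½mv² → m = 2KE/v² = 2×24567.0/27.0² = 67.4 kg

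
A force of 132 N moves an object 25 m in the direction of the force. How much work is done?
W = Fd = 132×25 = 3300.0 J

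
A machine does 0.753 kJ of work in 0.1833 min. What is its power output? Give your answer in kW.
P = W/t = 753 J / 11 s = 68.47 W = 0.06847 kW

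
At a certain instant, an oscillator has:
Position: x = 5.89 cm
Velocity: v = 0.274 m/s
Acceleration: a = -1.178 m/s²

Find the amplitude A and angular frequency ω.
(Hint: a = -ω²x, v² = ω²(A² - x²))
a = −ω²x → ω = √(|a|/x) = √(1.178/0.0589) = 4.472 rad/s
v² = ω²(A² − x²) → A = √(x² + v²/ω²) = √(0.0589² + 0.274²/4.472²) = 0.08499 m = 8.499 cm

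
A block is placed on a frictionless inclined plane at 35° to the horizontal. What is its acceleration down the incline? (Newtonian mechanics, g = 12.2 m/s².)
a = g sin(θ) = 12.2 × sin(35°) = 12.2 × 0.5736 = 7.0 m/s²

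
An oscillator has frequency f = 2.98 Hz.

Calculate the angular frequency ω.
ω = 2πf = 2π×2.98 = 18.72 rad/s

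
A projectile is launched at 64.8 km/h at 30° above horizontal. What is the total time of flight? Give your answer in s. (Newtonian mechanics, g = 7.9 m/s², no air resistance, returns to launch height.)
T = 2v₀sin(θ)/g (with unit conversion) = 2.278 s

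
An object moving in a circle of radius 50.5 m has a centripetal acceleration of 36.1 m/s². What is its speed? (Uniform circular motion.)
v = √(a_c × r) = √(36.1 × 50.5) = 42.7 m/s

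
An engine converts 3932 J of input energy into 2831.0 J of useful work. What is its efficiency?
η = W_out/W_in = 2831.0/3932 = 0.72 = 72.0%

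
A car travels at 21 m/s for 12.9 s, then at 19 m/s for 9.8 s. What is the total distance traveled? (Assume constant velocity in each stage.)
d₁ = v₁t₁ = 21 × 12.9 = 270.9 m
d₂ = v₂t₂ = 19 × 9.8 = 186.2 m
d_total = 270.9 + 186.2 = 457.1 m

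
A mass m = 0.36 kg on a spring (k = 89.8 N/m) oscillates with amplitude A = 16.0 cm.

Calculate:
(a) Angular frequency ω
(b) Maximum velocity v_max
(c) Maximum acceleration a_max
ω = √(k/m) = √(89.8/0.36) = 15.79 rad/s
v_max = ωA = 15.79×0.16 = 2.527 m/s
a_max = ω²A = 15.79²×0.16 = 39.91 m/s²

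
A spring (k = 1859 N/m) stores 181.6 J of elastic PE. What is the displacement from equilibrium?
PE = ½kx² → x = √(2PE/k) = √(2×181.6/1859) = 0.442 m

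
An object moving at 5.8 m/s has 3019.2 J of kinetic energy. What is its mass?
KE = ½mv² → m = 2KE/v² = 2×3019.2/5.8² = 179.5 kg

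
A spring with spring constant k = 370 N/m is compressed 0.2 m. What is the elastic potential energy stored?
PE = ½kx² = ½×370×0.2² = 7.4 J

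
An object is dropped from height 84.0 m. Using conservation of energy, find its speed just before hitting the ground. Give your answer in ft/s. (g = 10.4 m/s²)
mgh = ½mv² → v = √(2gh) = √(2×10.4×84) = 41.8 m/s = 137.1 ft/s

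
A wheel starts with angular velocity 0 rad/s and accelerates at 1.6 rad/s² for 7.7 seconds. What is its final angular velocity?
ω = ω₀ + αt = 0 + 1.6 × 7.7 = 12.32 rad/s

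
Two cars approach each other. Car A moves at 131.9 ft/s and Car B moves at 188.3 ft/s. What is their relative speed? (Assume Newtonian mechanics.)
v_rel = v_A + v_B = 131.9 + 188.3 = 320.2 ft/s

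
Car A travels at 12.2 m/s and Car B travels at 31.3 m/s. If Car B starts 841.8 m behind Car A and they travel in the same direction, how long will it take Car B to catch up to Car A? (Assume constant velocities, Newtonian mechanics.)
Relative speed: v_rel = 31.3 - 12.2 = 19.1 m/s
Time to catch: t = d₀/v_rel = 841.8/19.1 = 44.07 s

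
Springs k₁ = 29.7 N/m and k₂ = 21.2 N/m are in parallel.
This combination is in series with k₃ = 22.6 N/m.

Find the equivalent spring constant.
k₁₂ = k₁ + k₂ = 50.9 N/m (parallel)
1/k_eq = 1/k₁₂ + 1/k₃ → k_eq = 15.65 N/m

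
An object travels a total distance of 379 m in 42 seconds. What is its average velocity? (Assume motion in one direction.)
v_avg = Δd / Δt = 379 / 42 = 9.02 m/s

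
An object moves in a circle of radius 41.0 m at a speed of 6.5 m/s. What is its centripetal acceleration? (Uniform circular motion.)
a_c = v²/r = 6.5²/41.0 = 42.25/41.0 = 1.03 m/s²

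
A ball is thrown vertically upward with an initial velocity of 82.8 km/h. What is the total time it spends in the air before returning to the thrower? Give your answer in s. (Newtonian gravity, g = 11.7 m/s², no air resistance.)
t_total = 2v₀/g (with unit conversion) = 3.932 s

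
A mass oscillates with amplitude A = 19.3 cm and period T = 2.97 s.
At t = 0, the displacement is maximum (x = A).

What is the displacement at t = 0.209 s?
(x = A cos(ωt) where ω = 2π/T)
ω = 2π/T = 2π/2.97 = 2.116 rad/s
x = A cos(ωt) = 19.3×cos(2.116×0.209) = 17.44 cm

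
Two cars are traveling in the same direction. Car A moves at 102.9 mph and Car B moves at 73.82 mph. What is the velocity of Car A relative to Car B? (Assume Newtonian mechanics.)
v_rel = v_A - v_B = 102.9 - 73.82 = 29.08 mph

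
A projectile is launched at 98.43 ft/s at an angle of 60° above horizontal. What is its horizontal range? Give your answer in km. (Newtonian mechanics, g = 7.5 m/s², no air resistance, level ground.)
R = v₀² sin(2θ) / g (with unit conversion) = 0.1039 km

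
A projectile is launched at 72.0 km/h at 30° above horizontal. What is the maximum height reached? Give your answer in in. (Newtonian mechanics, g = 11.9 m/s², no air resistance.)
H = v₀²sin²(θ)/(2g) (with unit conversion) = 165.4 in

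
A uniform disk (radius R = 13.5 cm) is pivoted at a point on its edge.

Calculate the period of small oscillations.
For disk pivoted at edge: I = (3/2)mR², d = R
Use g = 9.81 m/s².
I/m = (3/2)R² = 0.02734 m²; d = R = 0.135 m
T = 2π√((3/2)R²/(gR)) = 2π√(3R/(2g)) = 0.9027 s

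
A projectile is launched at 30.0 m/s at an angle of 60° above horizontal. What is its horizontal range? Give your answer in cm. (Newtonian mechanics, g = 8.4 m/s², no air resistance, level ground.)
R = v₀² sin(2θ) / g (with unit conversion) = 9279.0 cm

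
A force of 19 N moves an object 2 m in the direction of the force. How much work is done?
W = Fd = 19×2 = 38.0 J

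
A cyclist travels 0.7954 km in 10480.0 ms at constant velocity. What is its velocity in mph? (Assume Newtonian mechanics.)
v = d/t (with unit conversion) = 169.8 mph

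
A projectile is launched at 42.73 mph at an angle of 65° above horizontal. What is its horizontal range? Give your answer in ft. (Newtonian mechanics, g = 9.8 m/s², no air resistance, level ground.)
R = v₀² sin(2θ) / g (with unit conversion) = 93.58 ft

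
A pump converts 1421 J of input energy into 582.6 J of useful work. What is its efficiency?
η = W_out/W_in = 582.6/1421 = 0.41 = 41.0%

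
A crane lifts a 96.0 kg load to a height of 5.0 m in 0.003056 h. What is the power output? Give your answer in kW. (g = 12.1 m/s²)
W = mgh = 96×12.1×5 = 5808 J
P = W/t = 5808/11 = 527.9 W = 0.5279 kW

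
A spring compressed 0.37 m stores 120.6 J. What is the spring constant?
PE = ½kx² → k = 2PE/x² = 2×120.6/0.37² = 1762.0 N/m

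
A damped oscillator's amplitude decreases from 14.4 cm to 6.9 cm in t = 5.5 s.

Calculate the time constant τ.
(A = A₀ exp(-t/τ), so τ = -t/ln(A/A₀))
A/A₀ = 6.9/14.4 = 0.4792; ln(A/A₀) = -0.7357
τ = −t/ln(A/A₀) = −5.5/-0.7357 = 7.476 s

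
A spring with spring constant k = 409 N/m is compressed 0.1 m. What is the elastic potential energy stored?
PE = ½kx² = ½×409×0.1² = 2.045 J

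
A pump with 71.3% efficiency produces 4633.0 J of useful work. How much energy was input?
W_in = W_out/η = 4633.0/0.713 = 6497.9 J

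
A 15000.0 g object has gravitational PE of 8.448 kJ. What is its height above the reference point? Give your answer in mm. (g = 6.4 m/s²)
PE = mgh → h = PE/(mg) = 8448 J / (15 kg × 6.4 m/s²) = 88 m = 88000.0 mm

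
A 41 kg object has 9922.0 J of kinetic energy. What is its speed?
KE = ½mv² → v = √(2KE/m) = √(2×9922.0/41) = 22.0 m/s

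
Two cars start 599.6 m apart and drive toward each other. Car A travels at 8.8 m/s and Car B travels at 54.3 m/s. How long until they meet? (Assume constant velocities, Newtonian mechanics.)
Combined speed: v_combined = 8.8 + 54.3 = 63.1 m/s
Time to meet: t = d/63.1 = 599.6/63.1 = 9.5 s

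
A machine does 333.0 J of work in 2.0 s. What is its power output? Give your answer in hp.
P = W/t = 333 J / 2 s = 166.5 W = 0.2233 hp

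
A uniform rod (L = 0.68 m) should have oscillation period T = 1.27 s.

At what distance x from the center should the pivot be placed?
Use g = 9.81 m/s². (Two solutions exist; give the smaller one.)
T = 2π√((L²/12 + x²)/(gx)). Let c = T²g/(4π²) = 0.4008.
x² − cx + L²/12 = 0 → x = (c − √(c² − L²/3))/2 = 0.1601 m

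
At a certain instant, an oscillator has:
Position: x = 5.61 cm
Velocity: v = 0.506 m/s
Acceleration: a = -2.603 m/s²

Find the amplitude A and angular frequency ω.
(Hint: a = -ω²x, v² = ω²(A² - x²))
a = −ω²x → ω = √(|a|/x) = √(2.603/0.0561) = 6.812 rad/s
v² = ω²(A² − x²) → A = √(x² + v²/ω²) = √(0.0561² + 0.506²/6.812²) = 0.09309 m = 9.309 cm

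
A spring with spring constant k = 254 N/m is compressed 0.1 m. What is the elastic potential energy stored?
PE = ½kx² = ½×254×0.1² = 1.27 J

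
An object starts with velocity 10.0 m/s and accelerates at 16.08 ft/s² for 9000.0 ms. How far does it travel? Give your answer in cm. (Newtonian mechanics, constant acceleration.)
d = v₀t + ½at² (with unit conversion) = 28850.0 cm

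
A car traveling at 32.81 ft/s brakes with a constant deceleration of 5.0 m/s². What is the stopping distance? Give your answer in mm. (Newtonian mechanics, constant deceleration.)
d = v₀² / (2a) (with unit conversion) = 10000.0 mm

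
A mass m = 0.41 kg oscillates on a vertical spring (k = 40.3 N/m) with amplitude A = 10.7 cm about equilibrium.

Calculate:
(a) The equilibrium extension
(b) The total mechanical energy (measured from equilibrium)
x_eq = mg/k = 0.41×9.81/40.3 = 0.0998 m = 9.98 cm
E = ½kA² = ½×40.3×(0.107)² = 0.2307 J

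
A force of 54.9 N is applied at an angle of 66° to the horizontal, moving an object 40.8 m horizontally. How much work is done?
W = Fd cosθ = 54.9×40.8×cos(66°) = 911.06 J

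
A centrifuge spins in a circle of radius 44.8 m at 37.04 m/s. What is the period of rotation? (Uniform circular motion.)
T = 2πr/v = 2π×44.8/37.04 = 7.6 s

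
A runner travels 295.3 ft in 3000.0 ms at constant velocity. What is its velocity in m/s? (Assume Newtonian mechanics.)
v = d/t (with unit conversion) = 30.0 m/s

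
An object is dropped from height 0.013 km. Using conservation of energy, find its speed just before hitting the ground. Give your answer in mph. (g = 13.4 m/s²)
mgh = ½mv² → v = √(2gh) = √(2×13.4×13) = 18.67 m/s = 41.75 mph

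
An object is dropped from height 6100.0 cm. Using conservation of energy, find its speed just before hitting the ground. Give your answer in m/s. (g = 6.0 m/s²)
mgh = ½mv² → v = √(2gh) = √(2×6.0×61) = 27.06 m/s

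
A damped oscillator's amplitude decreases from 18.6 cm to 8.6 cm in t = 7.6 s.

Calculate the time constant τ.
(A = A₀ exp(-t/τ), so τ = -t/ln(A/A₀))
A/A₀ = 8.6/18.6 = 0.4624; ln(A/A₀) = -0.7714
τ = −t/ln(A/A₀) = −7.6/-0.7714 = 9.852 s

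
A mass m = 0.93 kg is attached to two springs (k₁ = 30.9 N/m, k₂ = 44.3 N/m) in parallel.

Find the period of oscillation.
k_eq = k₁+k₂ = 75.2 N/m
T = 2π√(m/k_eq) = 2π√(0.93/75.2) = 0.6987 s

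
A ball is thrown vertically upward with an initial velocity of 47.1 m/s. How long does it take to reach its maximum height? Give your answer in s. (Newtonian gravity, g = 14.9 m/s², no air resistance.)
t_up = v₀/g = 3.161 s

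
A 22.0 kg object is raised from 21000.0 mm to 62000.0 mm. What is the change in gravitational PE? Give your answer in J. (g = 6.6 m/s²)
ΔPE = mg(h₂ − h₁) = 22 kg × 6.6 m/s² × (62 − 21) m = 5953 J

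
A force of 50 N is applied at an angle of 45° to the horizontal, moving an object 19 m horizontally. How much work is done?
W = Fd cosθ = 50×19×cos(45°) = 671.75 J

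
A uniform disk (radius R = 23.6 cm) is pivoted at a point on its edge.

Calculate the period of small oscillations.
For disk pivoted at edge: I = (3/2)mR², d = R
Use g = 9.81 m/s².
I/m = (3/2)R² = 0.08354 m²; d = R = 0.236 m
T = 2π√((3/2)R²/(gR)) = 2π√(3R/(2g)) = 1.194 s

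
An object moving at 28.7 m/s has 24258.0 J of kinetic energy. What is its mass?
KE = ½mv² → m = 2KE/v² = 2×24258.0/28.7² = 58.9 kg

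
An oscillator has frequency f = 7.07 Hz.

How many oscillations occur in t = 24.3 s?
n = f×t = 7.07×24.3 = 171.8 oscillations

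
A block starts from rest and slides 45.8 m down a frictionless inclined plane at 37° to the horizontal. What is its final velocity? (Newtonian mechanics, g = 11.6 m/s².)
a = g sin(θ) = 11.6 × sin(37°) = 6.98 m/s²
v = √(2ad) = √(2 × 6.98 × 45.8) = 25.29 m/s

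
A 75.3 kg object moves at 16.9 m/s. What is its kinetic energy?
KE = ½mv² = ½×75.3×16.9² = 10753.22 J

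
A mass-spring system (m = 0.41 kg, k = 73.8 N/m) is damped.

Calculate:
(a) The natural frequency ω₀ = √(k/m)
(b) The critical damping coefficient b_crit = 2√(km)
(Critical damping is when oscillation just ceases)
ω₀ = √(k/m) = √(73.8/0.41) = 13.42 rad/s
b_crit = 2√(km) = 2√(73.8×0.41) = 11 kg/s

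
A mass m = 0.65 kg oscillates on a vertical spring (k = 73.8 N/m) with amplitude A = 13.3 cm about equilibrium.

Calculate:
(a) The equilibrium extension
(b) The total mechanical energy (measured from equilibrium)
x_eq = mg/k = 0.65×9.81/73.8 = 0.0864 m = 8.64 cm
E = ½kA² = ½×73.8×(0.133)² = 0.6527 J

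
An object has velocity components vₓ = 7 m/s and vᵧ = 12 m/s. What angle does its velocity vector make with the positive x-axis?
θ = arctan(vᵧ/vₓ) = arctan(12/7) = 59.74°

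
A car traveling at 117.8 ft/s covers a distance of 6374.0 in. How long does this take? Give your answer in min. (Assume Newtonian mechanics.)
t = d/v (with unit conversion) = 0.07515 min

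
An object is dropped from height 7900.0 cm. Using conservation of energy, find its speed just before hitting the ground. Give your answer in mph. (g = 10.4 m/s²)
mgh = ½mv² → v = √(2gh) = √(2×10.4×79) = 40.54 m/s = 90.68 mph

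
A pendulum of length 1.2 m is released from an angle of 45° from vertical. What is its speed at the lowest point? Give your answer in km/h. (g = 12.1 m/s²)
h = L(1 − cosθ) = 1.2×(1 − cos45°) = 0.3515 m
v = √(2gh) = √(2×12.1×0.3515) = 2.916 m/s = 10.5 km/h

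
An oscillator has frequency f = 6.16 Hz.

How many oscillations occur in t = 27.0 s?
n = f×t = 6.16×27.0 = 166.3 oscillations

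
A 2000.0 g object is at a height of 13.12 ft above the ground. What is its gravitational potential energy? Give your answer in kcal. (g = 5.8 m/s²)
PE = mgh = 2 kg × 5.8 m/s² × 3.999 m = 46.39 J = 0.01109 kcal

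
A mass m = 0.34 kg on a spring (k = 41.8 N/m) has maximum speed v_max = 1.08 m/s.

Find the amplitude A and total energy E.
½mv²_max = ½kA² → A = v_max√(m/k) = 1.08×√(0.34/41.8) = 0.0974 m = 9.74 cm
E = ½mv²_max = ½×0.34×1.08² = 0.1983 J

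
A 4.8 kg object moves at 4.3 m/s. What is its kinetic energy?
KE = ½mv² = ½×4.8×4.3² = 44.376 J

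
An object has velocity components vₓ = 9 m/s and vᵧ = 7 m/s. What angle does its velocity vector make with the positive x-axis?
θ = arctan(vᵧ/vₓ) = arctan(7/9) = 37.87°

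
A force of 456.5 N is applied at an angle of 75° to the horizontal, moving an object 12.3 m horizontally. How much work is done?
W = Fd cosθ = 456.5×12.3×cos(75°) = 1453.3 J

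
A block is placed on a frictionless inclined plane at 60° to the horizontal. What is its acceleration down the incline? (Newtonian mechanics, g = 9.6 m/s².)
a = g sin(θ) = 9.6 × sin(60°) = 9.6 × 0.866 = 8.31 m/s²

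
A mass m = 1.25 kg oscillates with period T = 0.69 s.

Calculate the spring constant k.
T = 2π√(m/k) → k = m(2π/T)² = 1.25×(2π/0.69)² = 103.7 N/m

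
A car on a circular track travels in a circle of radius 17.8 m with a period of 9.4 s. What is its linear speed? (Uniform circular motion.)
v = 2πr/T = 2π×17.8/9.4 = 11.9 m/s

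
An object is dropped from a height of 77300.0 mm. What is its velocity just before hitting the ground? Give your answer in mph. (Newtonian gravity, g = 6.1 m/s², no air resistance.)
v = √(2gh) (with unit conversion) = 68.69 mph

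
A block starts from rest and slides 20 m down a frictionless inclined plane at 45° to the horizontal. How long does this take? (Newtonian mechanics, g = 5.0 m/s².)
a = g sin(θ) = 5.0 × sin(45°) = 3.54 m/s²
t = √(2d/a) = √(2 × 20 / 3.54) = 3.36 s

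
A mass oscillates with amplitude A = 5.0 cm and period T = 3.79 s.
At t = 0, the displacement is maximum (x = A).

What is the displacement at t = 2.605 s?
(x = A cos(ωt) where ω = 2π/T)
ω = 2π/T = 2π/3.79 = 1.658 rad/s
x = A cos(ωt) = 5.0×cos(1.658×2.605) = -1.918 cm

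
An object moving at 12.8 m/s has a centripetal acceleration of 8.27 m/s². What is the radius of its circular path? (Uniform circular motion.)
r = v²/a_c = 12.8²/8.27 = 19.81 m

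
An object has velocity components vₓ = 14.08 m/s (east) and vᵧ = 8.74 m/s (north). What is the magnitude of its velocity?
|v| = √(vₓ² + vᵧ²) = √(14.08² + 8.74²) = √(274.634) = 16.57 m/s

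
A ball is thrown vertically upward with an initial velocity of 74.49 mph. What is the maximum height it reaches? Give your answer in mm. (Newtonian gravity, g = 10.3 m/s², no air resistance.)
h_max = v₀²/(2g) (with unit conversion) = 53830.0 mm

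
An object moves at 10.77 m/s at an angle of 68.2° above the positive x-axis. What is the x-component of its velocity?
vₓ = v cos(θ) = 10.77 × cos(68.2°) = 4.0 m/s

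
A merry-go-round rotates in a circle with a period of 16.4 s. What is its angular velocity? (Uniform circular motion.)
ω = 2π/T = 2π/16.4 = 0.3831 rad/s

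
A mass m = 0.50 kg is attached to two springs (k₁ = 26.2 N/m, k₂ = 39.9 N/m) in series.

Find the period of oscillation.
k_eq = k₁k₂/(k₁+k₂) = 15.82 N/m
T = 2π√(m/k_eq) = 2π√(0.5/15.82) = 1.117 s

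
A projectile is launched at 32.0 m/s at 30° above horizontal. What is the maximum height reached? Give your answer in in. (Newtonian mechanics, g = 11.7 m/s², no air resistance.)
H = v₀²sin²(θ)/(2g) (with unit conversion) = 430.7 in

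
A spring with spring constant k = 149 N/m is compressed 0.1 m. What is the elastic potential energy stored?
PE = ½kx² = ½×149×0.1² = 0.745 J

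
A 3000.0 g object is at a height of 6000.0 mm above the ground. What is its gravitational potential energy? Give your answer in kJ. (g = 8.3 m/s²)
PE = mgh = 3 kg × 8.3 m/s² × 6 m = 149.4 J = 0.1494 kJ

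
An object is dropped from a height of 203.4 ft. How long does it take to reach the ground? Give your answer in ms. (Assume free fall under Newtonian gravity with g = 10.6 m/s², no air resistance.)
t = √(2h/g) (with unit conversion) = 3420.0 ms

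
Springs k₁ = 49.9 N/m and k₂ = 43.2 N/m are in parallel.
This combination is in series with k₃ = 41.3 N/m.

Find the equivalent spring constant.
k₁₂ = k₁ + k₂ = 93.1 N/m (parallel)
1/k_eq = 1/k₁₂ + 1/k₃ → k_eq = 28.61 N/m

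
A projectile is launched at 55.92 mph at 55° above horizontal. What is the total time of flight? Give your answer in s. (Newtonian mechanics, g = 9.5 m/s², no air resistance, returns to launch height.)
T = 2v₀sin(θ)/g (with unit conversion) = 4.311 s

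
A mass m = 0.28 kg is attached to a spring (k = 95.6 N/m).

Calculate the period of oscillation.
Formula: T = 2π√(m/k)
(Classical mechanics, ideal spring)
T = 2π√(m/k) = 2π√(0.28/95.6) = 0.34 s; f = 1/T = 2.941 Hz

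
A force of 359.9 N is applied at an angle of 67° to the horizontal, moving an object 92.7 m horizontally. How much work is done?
W = Fd cosθ = 359.9×92.7×cos(67°) = 13036.0 J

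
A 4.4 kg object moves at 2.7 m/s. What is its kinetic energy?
KE = ½mv² = ½×4.4×2.7² = 16.038 J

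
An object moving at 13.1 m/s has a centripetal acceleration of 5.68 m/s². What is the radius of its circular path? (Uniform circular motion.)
r = v²/a_c = 13.1²/5.68 = 30.21 m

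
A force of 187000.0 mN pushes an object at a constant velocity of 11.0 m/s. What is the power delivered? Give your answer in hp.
P = Fv = 187 N × 11 m/s = 2057 W = 2.758 hp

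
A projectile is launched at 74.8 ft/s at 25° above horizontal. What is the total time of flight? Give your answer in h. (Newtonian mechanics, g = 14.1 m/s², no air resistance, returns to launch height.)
T = 2v₀sin(θ)/g (with unit conversion) = 0.0003796 h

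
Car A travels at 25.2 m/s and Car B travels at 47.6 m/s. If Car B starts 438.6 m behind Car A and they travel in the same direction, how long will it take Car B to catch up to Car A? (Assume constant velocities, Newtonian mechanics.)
Relative speed: v_rel = 47.6 - 25.2 = 22.4 m/s
Time to catch: t = d₀/v_rel = 438.6/22.4 = 19.58 s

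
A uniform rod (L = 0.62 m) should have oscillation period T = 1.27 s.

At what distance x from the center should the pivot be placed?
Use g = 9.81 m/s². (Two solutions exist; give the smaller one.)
T = 2π√((L²/12 + x²)/(gx)). Let c = T²g/(4π²) = 0.4008.
x² − cx + L²/12 = 0 → x = (c − √(c² − L²/3))/2 = 0.1103 m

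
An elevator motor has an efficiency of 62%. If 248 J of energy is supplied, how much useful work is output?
W_out = η × W_in = 0.62 × 248 = 153.76 J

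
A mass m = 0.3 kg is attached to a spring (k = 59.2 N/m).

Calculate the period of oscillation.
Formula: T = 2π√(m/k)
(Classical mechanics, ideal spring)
T = 2π√(m/k) = 2π√(0.3/59.2) = 0.4473 s; f = 1/T = 2.236 Hz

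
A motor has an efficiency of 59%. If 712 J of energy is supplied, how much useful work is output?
W_out = η × W_in = 0.59 × 712 = 420.08 J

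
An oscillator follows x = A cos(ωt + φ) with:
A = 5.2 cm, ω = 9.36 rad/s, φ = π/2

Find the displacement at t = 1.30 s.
x = A cos(ωt + φ) = 5.2×cos(9.36×1.3 + π/2) = 2.017 cm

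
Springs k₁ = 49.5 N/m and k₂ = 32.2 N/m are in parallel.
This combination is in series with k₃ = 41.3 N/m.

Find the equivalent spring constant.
k₁₂ = k₁ + k₂ = 81.7 N/m (parallel)
1/k_eq = 1/k₁₂ + 1/k₃ → k_eq = 27.43 N/m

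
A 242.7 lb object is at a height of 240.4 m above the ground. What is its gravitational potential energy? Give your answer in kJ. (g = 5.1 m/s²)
PE = mgh = 110.1 kg × 5.1 m/s² × 240.4 m = 1.35e+05 J = 135.0 kJ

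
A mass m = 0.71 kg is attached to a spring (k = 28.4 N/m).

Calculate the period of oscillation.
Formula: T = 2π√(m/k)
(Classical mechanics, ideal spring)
T = 2π√(m/k) = 2π√(0.71/28.4) = 0.9935 s; f = 1/T = 1.007 Hz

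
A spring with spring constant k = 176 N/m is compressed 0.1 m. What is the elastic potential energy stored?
PE = ½kx² = ½×176×0.1² = 0.88 J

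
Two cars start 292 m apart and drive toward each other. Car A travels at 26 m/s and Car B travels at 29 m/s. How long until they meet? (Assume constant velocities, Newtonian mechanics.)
Combined speed: v_combined = 26 + 29 = 55 m/s
Time to meet: t = d/55 = 292/55 = 5.31 s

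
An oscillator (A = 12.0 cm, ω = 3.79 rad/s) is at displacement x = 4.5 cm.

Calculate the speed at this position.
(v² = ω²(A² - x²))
v = ω√(A² − x²) = 3.79×√(0.12² − 0.045²) = 0.4216 m/s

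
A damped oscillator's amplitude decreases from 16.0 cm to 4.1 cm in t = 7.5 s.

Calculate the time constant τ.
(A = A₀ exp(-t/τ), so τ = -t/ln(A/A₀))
A/A₀ = 4.1/16.0 = 0.2562; ln(A/A₀) = -1.362
τ = −t/ln(A/A₀) = −7.5/-1.362 = 5.508 s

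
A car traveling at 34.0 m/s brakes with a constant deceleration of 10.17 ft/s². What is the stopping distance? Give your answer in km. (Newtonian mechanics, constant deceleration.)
d = v₀² / (2a) (with unit conversion) = 0.1865 km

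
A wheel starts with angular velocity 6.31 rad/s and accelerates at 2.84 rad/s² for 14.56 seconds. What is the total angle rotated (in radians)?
θ = ω₀t + ½αt² = 6.31×14.56 + ½×2.84×14.56² = 392.9 rad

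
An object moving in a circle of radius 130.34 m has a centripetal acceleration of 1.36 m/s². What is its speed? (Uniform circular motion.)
v = √(a_c × r) = √(1.36 × 130.34) = 13.31 m/s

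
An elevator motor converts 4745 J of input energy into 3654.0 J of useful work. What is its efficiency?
η = W_out/W_in = 3654.0/4745 = 0.7701 = 77.01%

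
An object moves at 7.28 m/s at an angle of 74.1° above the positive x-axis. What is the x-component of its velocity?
vₓ = v cos(θ) = 7.28 × cos(74.1°) = 1.99 m/s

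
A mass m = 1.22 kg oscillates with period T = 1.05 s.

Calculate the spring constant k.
T = 2π√(m/k) → k = m(2π/T)² = 1.22×(2π/1.05)² = 43.69 N/m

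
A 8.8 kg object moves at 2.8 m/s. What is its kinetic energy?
KE = ½mv² = ½×8.8×2.8² = 34.496 J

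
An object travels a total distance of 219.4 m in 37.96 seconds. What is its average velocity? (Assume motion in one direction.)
v_avg = Δd / Δt = 219.4 / 37.96 = 5.78 m/s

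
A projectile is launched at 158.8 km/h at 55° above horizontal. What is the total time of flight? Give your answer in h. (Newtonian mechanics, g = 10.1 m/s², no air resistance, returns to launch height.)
T = 2v₀sin(θ)/g (with unit conversion) = 0.001988 h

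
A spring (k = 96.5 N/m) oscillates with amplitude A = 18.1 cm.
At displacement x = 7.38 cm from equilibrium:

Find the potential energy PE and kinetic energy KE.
E_total = ½kA² = ½×96.5×(0.181)² = 1.581 J
PE = ½kx² = ½×96.5×(0.0738)² = 0.2628 J
KE = E_total − PE = 1.318 J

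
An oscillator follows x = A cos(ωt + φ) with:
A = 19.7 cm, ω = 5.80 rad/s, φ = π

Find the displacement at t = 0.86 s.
x = A cos(ωt + φ) = 19.7×cos(5.8×0.86 + π) = -5.361 cm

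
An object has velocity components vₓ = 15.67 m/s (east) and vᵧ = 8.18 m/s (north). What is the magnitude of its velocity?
|v| = √(vₓ² + vᵧ²) = √(15.67² + 8.18²) = √(312.461) = 17.68 m/s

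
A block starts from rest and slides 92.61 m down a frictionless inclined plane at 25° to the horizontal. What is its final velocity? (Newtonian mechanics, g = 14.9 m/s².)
a = g sin(θ) = 14.9 × sin(25°) = 6.3 m/s²
v = √(2ad) = √(2 × 6.3 × 92.61) = 34.15 m/s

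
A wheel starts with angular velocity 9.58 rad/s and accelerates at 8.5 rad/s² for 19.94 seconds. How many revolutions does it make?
θ = ω₀t + ½αt² = 9.58×19.94 + ½×8.5×19.94² = 1880.84 rad
Revolutions = θ/(2π) = 1880.84/(2π) = 299.35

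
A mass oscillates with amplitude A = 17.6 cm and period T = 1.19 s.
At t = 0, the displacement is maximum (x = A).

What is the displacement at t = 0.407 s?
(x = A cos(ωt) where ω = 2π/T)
ω = 2π/T = 2π/1.19 = 5.28 rad/s
x = A cos(ωt) = 17.6×cos(5.28×0.407) = -9.618 cm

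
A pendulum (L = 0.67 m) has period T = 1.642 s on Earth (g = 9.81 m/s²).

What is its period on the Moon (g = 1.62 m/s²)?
T = 2π√(L/g), so T_moon/T_earth = √(g_earth/g_moon)
T_moon = 2π√(0.67/1.62) = 4.041 s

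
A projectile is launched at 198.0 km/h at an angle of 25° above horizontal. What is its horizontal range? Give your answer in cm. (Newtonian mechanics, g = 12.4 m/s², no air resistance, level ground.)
R = v₀² sin(2θ) / g (with unit conversion) = 18690.0 cm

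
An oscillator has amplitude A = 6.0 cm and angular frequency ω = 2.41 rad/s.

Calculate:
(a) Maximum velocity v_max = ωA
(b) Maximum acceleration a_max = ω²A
v_max = ωA = 2.41×0.06 = 0.1446 m/s
a_max = ω²A = 2.41²×0.06 = 0.3485 m/s²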